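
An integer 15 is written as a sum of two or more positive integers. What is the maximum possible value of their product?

Let g[k] be the best product for length k (with at least one cut). For each first piece i, the rest contributes max(k−i, g[k−i]).
Small cases: g[2]=1, g[3]=2, g[4]=4, g[5]=6, g[6]=9, g[7]=12, g[8]=18, g[9]=27.
g[10] = 2*max(8,18) = 2*18 = 36
g[11] = 2*max(9,27) = 2*27 = 54
g[12] = 3*max(9,27) = 3*27 = 81
g[13] = 2*max(11,54) = 2*54 = 108
g[14] = 2*max(12,81) = 2*81 = 162
g[15] = 3*max(12,81) = 3*81 = 243
One optimal split: 3 + 3 + 3 + 3 + 3; product 3*3*3*3*3 = 243.

243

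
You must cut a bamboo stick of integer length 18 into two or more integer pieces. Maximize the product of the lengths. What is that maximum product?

Define f[k] = max over 1≤i<k of i · max(k−i, f[k−i]); the inner max lets the remainder stay uncut if that's better.
f[2] = 1*max(1,0) = 1*1 = 1
f[3] = max(1*2, 2*1) = 2
f[4] = max(1*3, 2*2, 3*1) = 4
f[5] = max(1*4, 2*3, 3*2, 4*1) = 6
f[6] = max(1*6, 2*4, 3*3, 4*2, 5*1) = 9
f[7] = max(1*9, 2*6, 3*4, 4*3, 5*2, 6*1) = 12
f[8] = max(1*12, 2*9, 3*6, …, 6*2, 7*1) = 18
f[9] = max(1*18, 2*12, 3*9, …, 7*2, 8*1) = 27
f[10] = max(1*27, 2*18, 3*12, …, 8*2, 9*1) = 36
f[11] = max(1*36, 2*27, 3*18, …, 9*2, 10*1) = 54
f[12] = max(1*54, 2*36, 3*27, …, 10*2, 11*1) = 81
f[13] = max(1*81, 2*54, 3*36, …, 11*2, 12*1) = 108
f[14] = max(1*108, 2*81, 3*54, …, 12*2, 13*1) = 162
f[15] = max(1*162, 2*108, 3*81, …, 13*2, 14*1) = 243
f[16] = max(1*243, 2*162, 3*108, …, 14*2, 15*1) = 324
f[17] = max(1*324, 2*243, 3*162, …, 15*2, 16*1) = 486
f[18] = max(1*486, 2*324, 3*243, …, 16*2, 17*1) = 729
One optimal split: 3 + 3 + 3 + 3 + 3 + 3; product 3*3*3*3*3*3 = 729.

729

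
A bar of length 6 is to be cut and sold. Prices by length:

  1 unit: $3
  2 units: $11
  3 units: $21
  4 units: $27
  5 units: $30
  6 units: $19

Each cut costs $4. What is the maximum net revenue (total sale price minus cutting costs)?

Consider every possible first cut. v[k] is the best of p[i]+v[k−i] over all sellable i≤k, charging 4 whenever i<k.
v[1] = 3
v[2] = max(3+3-4, 11+0) = 11
v[3] = max(3+11-4, 11+3-4, 21+0) = 21
v[4] = max(3+21-4, 11+11-4, 21+3-4, 27+0) = 27
v[5] = max(3+27-4, 11+21-4, 21+11-4, 27+3-4, 30+0) = 30
v[6] = max(3+30-4, 11+27-4, 21+21-4, 27+11-4, 30+3-4, 19+0) = 38
One optimal plan: pieces 3 + 3 (1 cut) → $42 − $4 = $38.

38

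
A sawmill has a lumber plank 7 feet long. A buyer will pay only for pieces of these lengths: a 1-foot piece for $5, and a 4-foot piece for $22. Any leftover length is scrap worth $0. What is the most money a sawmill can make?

Consider every possible first cut. f[k] is the best of p[i]+f[k−i] over all sellable i≤k.
f[1] = 5
f[2] = 10  (first piece 1, then f[1]=5)
f[3] = 15  (first piece 1, then f[2]=10)
f[4] = max(5+15, 22+0) = 22
f[5] = max(5+22, 22+5) = 27
f[6] = max(5+27, 22+10) = 32
f[7] = max(5+32, 22+15) = 37
One optimal cutting: 4 + 1 + 1 + 1 → $37.

37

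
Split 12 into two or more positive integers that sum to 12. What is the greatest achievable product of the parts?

Let f[k] be the best product for length k (with at least one cut). For each first piece i, the rest contributes max(k−i, f[k−i]).
f[2] = 1*max(1,0) = 1*1 = 1
f[3] = 1*max(2,1) = 1*2 = 2
f[4] = 2*max(2,1) = 2*2 = 4
f[5] = 2*max(3,2) = 2*3 = 6
f[6] = 3*max(3,2) = 3*3 = 9
f[7] = 2*max(5,6) = 2*6 = 12
f[8] = 2*max(6,9) = 2*9 = 18
f[9] = 3*max(6,9) = 3*9 = 27
f[10] = 2*max(8,18) = 2*18 = 36
f[11] = 2*max(9,27) = 2*27 = 54
f[12] = 3*max(9,27) = 3*27 = 81
One optimal split: 3 + 3 + 3 + 3; product 3*3*3*3 = 81.

81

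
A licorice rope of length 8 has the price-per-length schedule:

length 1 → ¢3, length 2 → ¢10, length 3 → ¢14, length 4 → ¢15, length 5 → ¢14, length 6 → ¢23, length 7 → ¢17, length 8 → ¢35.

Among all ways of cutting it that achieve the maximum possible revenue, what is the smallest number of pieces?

Consider every possible first cut. r[k] is the best of p[i]+r[k−i] over all sellable i≤k.
r[1] = 3
r[2] = max(3+3, 10+0) = 10
r[3] = max(3+10, 10+3, 14+0) = 14
r[4] = max(3+14, 10+10, 14+3, 15+0) = 20
r[5] = max(3+20, 10+14, 14+10, 15+3, 14+0) = 24
r[6] = max(3+24, 10+20, 14+14, 15+10, 14+3, 23+0) = 30
r[7] = max(3+30, 10+24, 14+20, …, 23+3, 17+0) = 34
r[8] = max(3+34, 10+30, 14+24, …, 17+3, 35+0) = 40
Maximum revenue is ¢40.
Now minimize piece count subject to staying optimal: for each k, pieces[k] = 1 + min over i with p[i]+r[k−i]=r[k] of pieces[k−i].
pieces[5] = 2
pieces[6] = 3
pieces[7] = 3
pieces[8] = 4

4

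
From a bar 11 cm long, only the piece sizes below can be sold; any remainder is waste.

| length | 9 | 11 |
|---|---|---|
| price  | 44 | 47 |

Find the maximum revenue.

47

Let f[k] be the best obtainable value from length k. For each k, try every first piece i and keep the best of price[i] + f[k−i].
f[1] = 0
f[2] = 0
f[3] = 0
f[4] = 0
f[5] = 0
f[6] = 0
f[7] = 0
f[8] = 0
f[9] = 44
f[10] = 44
f[11] = 47
One optimal cutting: 11 → €47.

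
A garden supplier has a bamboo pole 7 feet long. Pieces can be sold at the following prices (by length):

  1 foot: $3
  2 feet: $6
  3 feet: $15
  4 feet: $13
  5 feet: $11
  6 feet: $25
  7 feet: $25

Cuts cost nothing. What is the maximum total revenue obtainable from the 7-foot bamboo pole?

33

Let r[k] be the best obtainable value from length k. For each k, try every first piece i and keep the best of price[i] + r[k−i].
r[1] = 3
r[2] = max(3+3, 6+0) = 6
r[3] = max(3+6, 6+3, 15+0) = 15
r[4] = max(3+15, 6+6, 15+3, 13+0) = 18
r[5] = max(3+18, 6+15, 15+6, 13+3, 11+0) = 21
r[6] = max(3+21, 6+18, 15+15, 13+6, 11+3, 25+0) = 30
r[7] = max(3+30, 6+21, 15+18, …, 25+3, 25+0) = 33
One optimal cutting: 3 + 3 + 1 → $15 + $15 + $3 = $33.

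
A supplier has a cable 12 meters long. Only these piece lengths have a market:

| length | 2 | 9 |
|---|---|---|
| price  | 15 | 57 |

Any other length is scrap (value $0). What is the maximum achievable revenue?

90

Consider every possible first cut. best[k] is the best of p[i]+best[k−i] over all sellable i≤k.
best[1] = 0
best[2] = 15
best[3] = 15
best[4] = 30  (first piece 2, then best[2]=15)
best[5] = 30
best[6] = 45  (first piece 2, then best[4]=30)
best[7] = 45
best[8] = 60  (first piece 2, then best[6]=45)
best[9] = 60
best[10] = 75  (first piece 2, then best[8]=60)
best[11] = 75
best[12] = 90  (first piece 2, then best[10]=75)
One optimal cutting: 2 + 2 + 2 + 2 + 2 + 2 → $90.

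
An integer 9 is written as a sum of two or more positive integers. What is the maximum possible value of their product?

Define P[k] = max over 1≤i<k of i · max(k−i, P[k−i]); the inner max lets the remainder stay uncut if that's better.
P[2] = 1·max(1,0) = 1·1 = 1
P[3] = max(1·2, 2·1) = 2
P[4] = max(1·3, 2·2, 3·1) = 4
P[5] = max(1·4, 2·3, 3·2, 4·1) = 6
P[6] = max(1·6, 2·4, 3·3, 4·2, 5·1) = 9
P[7] = max(1·9, 2·6, 3·4, 4·3, 5·2, 6·1) = 12
P[8] = max(1·12, 2·9, 3·6, …, 6·2, 7·1) = 18
P[9] = max(1·18, 2·12, 3·9, …, 7·2, 8·1) = 27
One optimal split: 3 + 3 + 3; product 3·3·3 = 27.

27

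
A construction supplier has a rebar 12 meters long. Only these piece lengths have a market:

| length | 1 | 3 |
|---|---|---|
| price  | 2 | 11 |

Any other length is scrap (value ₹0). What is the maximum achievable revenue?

Build r[k] bottom-up: r[k] = max over allowed piece i of (p[i] + r[k−i]).
r[1] = 2
r[2] = 4  (first piece 1, then r[1]=2)
r[3] = max(2+4, 11+0) = 11
r[4] = max(2+11, 11+2) = 13
r[5] = max(2+13, 11+4) = 15
r[6] = max(2+15, 11+11) = 22
r[7] = max(2+22, 11+13) = 24
r[8] = max(2+24, 11+15) = 26
r[9] = max(2+26, 11+22) = 33
r[10] = max(2+33, 11+24) = 35
r[11] = max(2+35, 11+26) = 37
r[12] = max(2+37, 11+33) = 44
One optimal cutting: 3 + 3 + 3 + 3 → ₹44.

44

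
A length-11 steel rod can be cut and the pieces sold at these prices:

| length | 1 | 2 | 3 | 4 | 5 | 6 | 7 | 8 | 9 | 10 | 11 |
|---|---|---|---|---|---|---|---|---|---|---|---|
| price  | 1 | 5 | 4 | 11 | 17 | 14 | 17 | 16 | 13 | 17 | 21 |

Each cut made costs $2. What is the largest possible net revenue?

Build r[k] bottom-up: r[k] = max over allowed piece i of (p[i] + r[k−i]) − 2 per cut.
r[1] = 1
r[2] = 5
r[3] = 4  (first piece 1, then r[2]=5)
r[4] = 11
r[5] = 17
r[6] = 16  (first piece 1, then r[5]=17)
r[7] = 20  (first piece 2, then r[5]=17)
r[8] = 20  (first piece 4, then r[4]=11)
r[9] = 26  (first piece 4, then r[5]=17)
r[10] = 32  (first piece 5, then r[5]=17)
r[11] = 31  (first piece 1, then r[10]=32)
One optimal plan: pieces 5 + 5 + 1 (2 cuts) → $35 − $4 = $31.

31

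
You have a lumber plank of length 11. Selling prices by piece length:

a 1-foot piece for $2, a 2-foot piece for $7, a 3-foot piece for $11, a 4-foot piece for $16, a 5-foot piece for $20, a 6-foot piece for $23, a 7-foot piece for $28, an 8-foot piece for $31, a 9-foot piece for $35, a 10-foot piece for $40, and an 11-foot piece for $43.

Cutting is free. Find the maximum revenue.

Consider every possible first cut. v[k] is the best of p[i]+v[k−i] over all sellable i≤k.
v[1] = 2
v[2] = max(2+2, 7+0) = 7
v[3] = max(2+7, 7+2, 11+0) = 11
v[4] = max(2+11, 7+7, 11+2, 16+0) = 16
v[5] = max(2+16, 7+11, 11+7, 16+2, 20+0) = 20
v[6] = max(2+20, 7+16, 11+11, 16+7, 20+2, 23+0) = 23
v[7] = max(2+23, 7+20, 11+16, …, 23+2, 28+0) = 28
v[8] = max(2+28, 7+23, 11+20, …, 28+2, 31+0) = 32
v[9] = max(2+32, 7+28, 11+23, …, 31+2, 35+0) = 36
v[10] = max(2+36, 7+32, 11+28, …, 35+2, 40+0) = 40
v[11] = max(2+40, 7+36, 11+32, …, 40+2, 43+0) = 44
One optimal cutting: 7 + 4 → $28 + $16 = $44.

44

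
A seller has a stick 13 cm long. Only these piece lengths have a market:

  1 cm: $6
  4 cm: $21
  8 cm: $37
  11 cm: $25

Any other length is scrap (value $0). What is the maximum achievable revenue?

78

Consider every possible first cut. f[k] is the best of p[i]+f[k−i] over all sellable i≤k.
f[1] = 6
f[2] = 12  (first piece 1, then f[1]=6)
f[3] = 18  (first piece 1, then f[2]=12)
f[4] = max(6+18, 21+0) = 24
f[5] = max(6+24, 21+6) = 30
f[6] = max(6+30, 21+12) = 36
f[7] = max(6+36, 21+18) = 42
f[8] = max(6+42, 21+24, 37+0) = 48
f[9] = max(6+48, 21+30, 37+6) = 54
f[10] = max(6+54, 21+36, 37+12) = 60
f[11] = max(6+60, 21+42, 37+18, 25+0) = 66
f[12] = max(6+66, 21+48, 37+24, 25+6) = 72
f[13] = max(6+72, 21+54, 37+30, 25+12) = 78
One optimal cutting: 1 + 1 + 1 + 1 + 1 + 1 + 1 + 1 + 1 + 1 + 1 + 1 + 1 → $78.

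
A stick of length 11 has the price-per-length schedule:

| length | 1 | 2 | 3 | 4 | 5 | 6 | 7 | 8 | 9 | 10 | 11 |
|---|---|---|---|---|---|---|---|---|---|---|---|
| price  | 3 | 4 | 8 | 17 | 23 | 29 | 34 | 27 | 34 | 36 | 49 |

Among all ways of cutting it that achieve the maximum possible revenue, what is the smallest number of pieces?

Build r[k] bottom-up: r[k] = max over allowed piece i of (p[i] + r[k−i]).
r[1] = 3
r[2] = max(3+3, 4+0) = 6
r[3] = max(3+6, 4+3, 8+0) = 9
r[4] = max(3+9, 4+6, 8+3, 17+0) = 17
r[5] = max(3+17, 4+9, 8+6, 17+3, 23+0) = 23
r[6] = max(3+23, 4+17, 8+9, 17+6, 23+3, 29+0) = 29
r[7] = max(3+29, 4+23, 8+17, …, 29+3, 34+0) = 34
r[8] = max(3+34, 4+29, 8+23, …, 34+3, 27+0) = 37
r[9] = max(3+37, 4+34, 8+29, …, 27+3, 34+0) = 40
r[10] = max(3+40, 4+37, 8+34, …, 34+3, 36+0) = 46
r[11] = max(3+46, 4+40, 8+37, …, 36+3, 49+0) = 52
Maximum revenue is €52.
Now minimize piece count subject to staying optimal: for each k, pieces[k] = 1 + min over i with p[i]+r[k−i]=r[k] of pieces[k−i].
pieces[8] = 2
pieces[9] = 2
pieces[10] = 2
pieces[11] = 2

2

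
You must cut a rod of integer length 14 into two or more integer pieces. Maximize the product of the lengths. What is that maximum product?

162

Fill m[k] for k=2..14: at each k try every first piece i and multiply by the better of (k−i) uncut or m[k−i].
m[2] = 1·max(1,0) = 1·1 = 1
m[3] = max(1·2, 2·1) = 2
m[4] = max(1·3, 2·2, 3·1) = 4
m[5] = max(1·4, 2·3, 3·2, 4·1) = 6
m[6] = max(1·6, 2·4, 3·3, 4·2, 5·1) = 9
m[7] = max(1·9, 2·6, 3·4, 4·3, 5·2, 6·1) = 12
m[8] = max(1·12, 2·9, 3·6, …, 6·2, 7·1) = 18
m[9] = max(1·18, 2·12, 3·9, …, 7·2, 8·1) = 27
m[10] = max(1·27, 2·18, 3·12, …, 8·2, 9·1) = 36
m[11] = max(1·36, 2·27, 3·18, …, 9·2, 10·1) = 54
m[12] = max(1·54, 2·36, 3·27, …, 10·2, 11·1) = 81
m[13] = max(1·81, 2·54, 3·36, …, 11·2, 12·1) = 108
m[14] = max(1·108, 2·81, 3·54, …, 12·2, 13·1) = 162
One optimal split: 3 + 3 + 3 + 3 + 2; product 3·3·3·3·2 = 162.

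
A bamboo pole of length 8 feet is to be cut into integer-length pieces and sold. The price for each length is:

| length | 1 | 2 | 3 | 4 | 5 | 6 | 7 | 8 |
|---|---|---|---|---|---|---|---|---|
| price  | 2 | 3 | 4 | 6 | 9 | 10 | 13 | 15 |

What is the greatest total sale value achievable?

16

Build R[k] bottom-up: R[k] = max over allowed piece i of (p[i] + R[k−i]).
R[1] = 2
R[2] = max(2+2, 3+0) = 4
R[3] = max(2+4, 3+2, 4+0) = 6
R[4] = max(2+6, 3+4, 4+2, 6+0) = 8
R[5] = max(2+8, 3+6, 4+4, 6+2, 9+0) = 10
R[6] = max(2+10, 3+8, 4+6, 6+4, 9+2, 10+0) = 12
R[7] = max(2+12, 3+10, 4+8, …, 10+2, 13+0) = 14
R[8] = max(2+14, 3+12, 4+10, …, 13+2, 15+0) = 16
One optimal cutting: 1 + 1 + 1 + 1 + 1 + 1 + 1 + 1 → $2 + $2 + $2 + $2 + $2 + $2 + $2 + $2 = $16.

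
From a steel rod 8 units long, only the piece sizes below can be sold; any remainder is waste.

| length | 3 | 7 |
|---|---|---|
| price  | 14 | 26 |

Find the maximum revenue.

28

Let best[k] be the best obtainable value from length k. For each k, try every first piece i and keep the best of price[i] + best[k−i].
best[1] = 0
best[2] = 0
best[3] = 14
best[4] = 14
best[5] = 14
best[6] = 28  (first piece 3, then best[3]=14)
best[7] = max(14+14, 26+0) = 28
best[8] = max(14+14, 26+0) = 28
One optimal cutting: pieces 3 + 3 with 2 units of scrap → $28.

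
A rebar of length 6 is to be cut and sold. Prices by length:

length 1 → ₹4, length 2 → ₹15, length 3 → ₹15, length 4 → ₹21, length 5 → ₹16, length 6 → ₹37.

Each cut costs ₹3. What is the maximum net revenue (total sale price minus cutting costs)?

Build v[k] bottom-up: v[k] = max over allowed piece i of (p[i] + v[k−i]) − 3 per cut.
v[1] = 4
v[2] = max(4+4-3, 15+0) = 15
v[3] = max(4+15-3, 15+4-3, 15+0) = 16
v[4] = max(4+16-3, 15+15-3, 15+4-3, 21+0) = 27
v[5] = max(4+27-3, 15+16-3, 15+15-3, 21+4-3, 16+0) = 28
v[6] = max(4+28-3, 15+27-3, 15+16-3, 21+15-3, 16+4-3, 37+0) = 39
One optimal plan: pieces 2 + 2 + 2 (2 cuts) → ₹45 − ₹6 = ₹39.

39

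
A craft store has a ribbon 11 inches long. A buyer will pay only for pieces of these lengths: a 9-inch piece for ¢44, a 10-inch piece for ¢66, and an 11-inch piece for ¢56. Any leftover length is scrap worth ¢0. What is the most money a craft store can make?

Let f[k] be the best obtainable value from length k. For each k, try every first piece i and keep the best of price[i] + f[k−i].
f[1] = 0
f[2] = 0
f[3] = 0
f[4] = 0
f[5] = 0
f[6] = 0
f[7] = 0
f[8] = 0
f[9] = 44
f[10] = max(44+0, 66+0) = 66
f[11] = max(44+0, 66+0, 56+0) = 66
One optimal cutting: pieces 10 with 1 inch of scrap → ¢66.

66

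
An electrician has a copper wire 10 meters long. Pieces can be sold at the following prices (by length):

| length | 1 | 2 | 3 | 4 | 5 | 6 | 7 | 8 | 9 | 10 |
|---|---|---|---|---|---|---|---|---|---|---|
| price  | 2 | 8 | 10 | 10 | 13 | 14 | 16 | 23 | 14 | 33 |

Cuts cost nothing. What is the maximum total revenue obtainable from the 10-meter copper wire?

Build v[k] bottom-up: v[k] = max over allowed piece i of (p[i] + v[k−i]).
v[1] = 2
v[2] = max(2+2, 8+0) = 8
v[3] = max(2+8, 8+2, 10+0) = 10
v[4] = max(2+10, 8+8, 10+2, 10+0) = 16
v[5] = max(2+16, 8+10, 10+8, 10+2, 13+0) = 18
v[6] = max(2+18, 8+16, 10+10, 10+8, 13+2, 14+0) = 24
v[7] = max(2+24, 8+18, 10+16, …, 14+2, 16+0) = 26
v[8] = max(2+26, 8+24, 10+18, …, 16+2, 23+0) = 32
v[9] = max(2+32, 8+26, 10+24, …, 23+2, 14+0) = 34
v[10] = max(2+34, 8+32, 10+26, …, 14+2, 33+0) = 40
One optimal cutting: 2 + 2 + 2 + 2 + 2 → €8 + €8 + €8 + €8 + €8 = €40.

40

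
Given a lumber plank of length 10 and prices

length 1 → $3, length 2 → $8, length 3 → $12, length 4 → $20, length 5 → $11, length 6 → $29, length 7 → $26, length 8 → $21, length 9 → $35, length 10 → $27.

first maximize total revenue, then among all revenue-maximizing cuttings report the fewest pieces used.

2

Let r[k] be the best obtainable value from length k. For each k, try every first piece i and keep the best of price[i] + r[k−i].
r[1] = 3
r[2] = max(3+3, 8+0) = 8
r[3] = max(3+8, 8+3, 12+0) = 12
r[4] = max(3+12, 8+8, 12+3, 20+0) = 20
r[5] = max(3+20, 8+12, 12+8, 20+3, 11+0) = 23
r[6] = max(3+23, 8+20, 12+12, 20+8, 11+3, 29+0) = 29
r[7] = max(3+29, 8+23, 12+20, …, 29+3, 26+0) = 32
r[8] = max(3+32, 8+29, 12+23, …, 26+3, 21+0) = 40
r[9] = max(3+40, 8+32, 12+29, …, 21+3, 35+0) = 43
r[10] = max(3+43, 8+40, 12+32, …, 35+3, 27+0) = 49
Maximum revenue is $49.
Now minimize piece count subject to staying optimal: for each k, pieces[k] = 1 + min over i with p[i]+r[k−i]=r[k] of pieces[k−i].
pieces[7] = 2
pieces[8] = 2
pieces[9] = 3
pieces[10] = 2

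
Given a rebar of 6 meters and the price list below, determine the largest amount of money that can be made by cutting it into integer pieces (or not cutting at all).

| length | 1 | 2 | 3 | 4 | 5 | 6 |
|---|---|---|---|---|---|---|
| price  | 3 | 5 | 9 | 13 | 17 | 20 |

Build best[k] bottom-up: best[k] = max over allowed piece i of (p[i] + best[k−i]).
best[1] = 3
best[2] = 6  (first piece 1, then best[1]=3)
best[3] = 9  (first piece 1, then best[2]=6)
best[4] = 13
best[5] = 17
best[6] = 20  (first piece 1, then best[5]=17)
One optimal cutting: 5 + 1 → ₹17 + ₹3 = ₹20.

20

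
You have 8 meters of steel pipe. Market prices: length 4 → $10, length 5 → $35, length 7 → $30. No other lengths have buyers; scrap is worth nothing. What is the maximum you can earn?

35

Consider every possible first cut. best[k] is the best of p[i]+best[k−i] over all sellable i≤k.
best[1] = 0
best[2] = 0
best[3] = 0
best[4] = 10
best[5] = 35
best[6] = 35
best[7] = 35
best[8] = 35
One optimal cutting: pieces 5 with 3 meters of scrap → $35.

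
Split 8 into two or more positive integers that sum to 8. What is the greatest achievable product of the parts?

Define P[k] = max over 1≤i<k of i · max(k−i, P[k−i]); the inner max lets the remainder stay uncut if that's better.
Small cases: P[2]=1.
P[3] = 1×max(2,1) = 1×2 = 2
P[4] = 2×max(2,1) = 2×2 = 4
P[5] = 2×max(3,2) = 2×3 = 6
P[6] = 3×max(3,2) = 3×3 = 9
P[7] = 2×max(5,6) = 2×6 = 12
P[8] = 2×max(6,9) = 2×9 = 18
One optimal split: 3 + 3 + 2; product 3×3×2 = 18.

18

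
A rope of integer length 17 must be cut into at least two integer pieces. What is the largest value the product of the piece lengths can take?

486

Fill f[k] for k=2..17: at each k try every first piece i and multiply by the better of (k−i) uncut or f[k−i].
f[2] = 1×max(1,0) = 1×1 = 1
f[3] = 1×max(2,1) = 1×2 = 2
f[4] = 2×max(2,1) = 2×2 = 4
f[5] = 2×max(3,2) = 2×3 = 6
f[6] = 3×max(3,2) = 3×3 = 9
f[7] = 2×max(5,6) = 2×6 = 12
f[8] = 2×max(6,9) = 2×9 = 18
f[9] = 3×max(6,9) = 3×9 = 27
f[10] = 2×max(8,18) = 2×18 = 36
f[11] = 2×max(9,27) = 2×27 = 54
f[12] = 3×max(9,27) = 3×27 = 81
f[13] = 2×max(11,54) = 2×54 = 108
f[14] = 2×max(12,81) = 2×81 = 162
f[15] = 3×max(12,81) = 3×81 = 243
f[16] = 2×max(14,162) = 2×162 = 324
f[17] = 2×max(15,243) = 2×243 = 486
One optimal split: 3 + 3 + 3 + 3 + 3 + 2; product 3×3×3×3×3×2 = 486.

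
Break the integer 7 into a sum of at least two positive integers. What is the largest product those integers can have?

12

Define m[k] = max over 1≤i<k of i · max(k−i, m[k−i]); the inner max lets the remainder stay uncut if that's better.
Small cases: m[2]=1.
m[3] = max(1×2, 2×1) = 2
m[4] = max(1×3, 2×2, 3×1) = 4
m[5] = max(1×4, 2×3, 3×2, 4×1) = 6
m[6] = max(1×6, 2×4, 3×3, 4×2, 5×1) = 9
m[7] = max(1×9, 2×6, 3×4, 4×3, 5×2, 6×1) = 12
One optimal split: 3 + 2 + 2; product 3×2×2 = 12.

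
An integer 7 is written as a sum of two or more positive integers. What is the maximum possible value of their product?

Fill f[k] for k=2..7: at each k try every first piece i and multiply by the better of (k−i) uncut or f[k−i].
f[2] = 1×max(1,0) = 1×1 = 1
f[3] = 1×max(2,1) = 1×2 = 2
f[4] = 2×max(2,1) = 2×2 = 4
f[5] = 2×max(3,2) = 2×3 = 6
f[6] = 3×max(3,2) = 3×3 = 9
f[7] = 2×max(5,6) = 2×6 = 12
One optimal split: 3 + 2 + 2; product 3×2×2 = 12.

12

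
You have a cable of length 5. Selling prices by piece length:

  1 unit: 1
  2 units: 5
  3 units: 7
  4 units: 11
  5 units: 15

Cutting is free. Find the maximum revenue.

15

Build v[k] bottom-up: v[k] = max over allowed piece i of (p[i] + v[k−i]).
v[1] = 1
v[2] = 5
v[3] = 7
v[4] = 11
v[5] = 15
Best is to sell the whole 5-unit piece uncut for 15.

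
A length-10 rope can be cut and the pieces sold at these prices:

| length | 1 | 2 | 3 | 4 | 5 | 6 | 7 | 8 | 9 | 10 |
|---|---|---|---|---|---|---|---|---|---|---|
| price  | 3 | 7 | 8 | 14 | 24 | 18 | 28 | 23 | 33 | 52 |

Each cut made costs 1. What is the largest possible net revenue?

Let net[k] be the best obtainable value from length k. For each k, try every first piece i and keep the best of price[i] + net[k−i] minus the 1 cut fee when i<k.
net[1] = 3
net[2] = max(3+3-1, 7+0) = 7
net[3] = max(3+7-1, 7+3-1, 8+0) = 9
net[4] = max(3+9-1, 7+7-1, 8+3-1, 14+0) = 14
net[5] = max(3+14-1, 7+9-1, 8+7-1, 14+3-1, 24+0) = 24
net[6] = max(3+24-1, 7+14-1, 8+9-1, 14+7-1, 24+3-1, 18+0) = 26
net[7] = max(3+26-1, 7+24-1, 8+14-1, …, 18+3-1, 28+0) = 30
net[8] = max(3+30-1, 7+26-1, 8+24-1, …, 28+3-1, 23+0) = 32
net[9] = max(3+32-1, 7+30-1, 8+26-1, …, 23+3-1, 33+0) = 37
net[10] = max(3+37-1, 7+32-1, 8+30-1, …, 33+3-1, 52+0) = 52
Best is to make no cuts and sell whole for 52.

52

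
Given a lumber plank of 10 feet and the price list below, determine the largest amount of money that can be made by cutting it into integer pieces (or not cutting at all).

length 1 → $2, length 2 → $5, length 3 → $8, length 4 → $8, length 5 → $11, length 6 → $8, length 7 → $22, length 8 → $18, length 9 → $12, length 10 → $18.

Consider every possible first cut. v[k] is the best of p[i]+v[k−i] over all sellable i≤k.
v[1] = 2
v[2] = max(2+2, 5+0) = 5
v[3] = max(2+5, 5+2, 8+0) = 8
v[4] = max(2+8, 5+5, 8+2, 8+0) = 10
v[5] = max(2+10, 5+8, 8+5, 8+2, 11+0) = 13
v[6] = max(2+13, 5+10, 8+8, 8+5, 11+2, 8+0) = 16
v[7] = max(2+16, 5+13, 8+10, …, 8+2, 22+0) = 22
v[8] = max(2+22, 5+16, 8+13, …, 22+2, 18+0) = 24
v[9] = max(2+24, 5+22, 8+16, …, 18+2, 12+0) = 27
v[10] = max(2+27, 5+24, 8+22, …, 12+2, 18+0) = 30
One optimal cutting: 7 + 3 → $22 + $8 = $30.

30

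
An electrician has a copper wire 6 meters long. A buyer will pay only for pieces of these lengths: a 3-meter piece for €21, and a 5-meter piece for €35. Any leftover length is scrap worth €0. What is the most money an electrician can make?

Consider every possible first cut. f[k] is the best of p[i]+f[k−i] over all sellable i≤k.
f[1] = 0
f[2] = 0
f[3] = 21
f[4] = 21
f[5] = 35
f[6] = 42  (first piece 3, then f[3]=21)
One optimal cutting: 3 + 3 → €42.

42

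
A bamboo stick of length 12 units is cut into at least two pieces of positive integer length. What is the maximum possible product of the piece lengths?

81

Define prod[k] = max over 1≤i<k of i · max(k−i, prod[k−i]); the inner max lets the remainder stay uncut if that's better.
prod[2] = 1·max(1,0) = 1·1 = 1
prod[3] = 1·max(2,1) = 1·2 = 2
prod[4] = 2·max(2,1) = 2·2 = 4
prod[5] = 2·max(3,2) = 2·3 = 6
prod[6] = 3·max(3,2) = 3·3 = 9
prod[7] = 2·max(5,6) = 2·6 = 12
prod[8] = 2·max(6,9) = 2·9 = 18
prod[9] = 3·max(6,9) = 3·9 = 27
prod[10] = 2·max(8,18) = 2·18 = 36
prod[11] = 2·max(9,27) = 2·27 = 54
prod[12] = 3·max(9,27) = 3·27 = 81
One optimal split: 3 + 3 + 3 + 3; product 3·3·3·3 = 81.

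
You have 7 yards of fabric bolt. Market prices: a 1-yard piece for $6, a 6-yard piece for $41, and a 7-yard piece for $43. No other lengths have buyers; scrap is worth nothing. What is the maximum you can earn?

Let f[k] be the best obtainable value from length k. For each k, try every first piece i and keep the best of price[i] + f[k−i].
f[1] = 6
f[2] = 12  (first piece 1, then f[1]=6)
f[3] = 18  (first piece 1, then f[2]=12)
f[4] = 24  (first piece 1, then f[3]=18)
f[5] = 30  (first piece 1, then f[4]=24)
f[6] = max(6+30, 41+0) = 41
f[7] = max(6+41, 41+6, 43+0) = 47
One optimal cutting: 6 + 1 → $47.

47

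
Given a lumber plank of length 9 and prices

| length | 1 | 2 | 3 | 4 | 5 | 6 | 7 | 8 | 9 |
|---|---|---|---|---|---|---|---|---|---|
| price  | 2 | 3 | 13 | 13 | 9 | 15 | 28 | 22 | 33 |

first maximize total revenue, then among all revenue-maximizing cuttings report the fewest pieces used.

Let r[k] be the best obtainable value from length k. For each k, try every first piece i and keep the best of price[i] + r[k−i].
r[1] = 2
r[2] = 4  (first piece 1, then r[1]=2)
r[3] = 13
r[4] = 15  (first piece 1, then r[3]=13)
r[5] = 17  (first piece 1, then r[4]=15)
r[6] = 26  (first piece 3, then r[3]=13)
r[7] = 28  (first piece 1, then r[6]=26)
r[8] = 30  (first piece 1, then r[7]=28)
r[9] = 39  (first piece 3, then r[6]=26)
Maximum revenue is $39.
Now minimize piece count subject to staying optimal: for each k, pieces[k] = 1 + min over i with p[i]+r[k−i]=r[k] of pieces[k−i].
pieces[6] = 2
pieces[7] = 1
pieces[8] = 2
pieces[9] = 3

3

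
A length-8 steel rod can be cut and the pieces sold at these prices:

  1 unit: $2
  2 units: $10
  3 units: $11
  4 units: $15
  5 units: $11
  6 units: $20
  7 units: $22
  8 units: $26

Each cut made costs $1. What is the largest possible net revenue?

Build v[k] bottom-up: v[k] = max over allowed piece i of (p[i] + v[k−i]) − 1 per cut.
v[1] = 2
v[2] = max(2+2-1, 10+0) = 10
v[3] = max(2+10-1, 10+2-1, 11+0) = 11
v[4] = max(2+11-1, 10+10-1, 11+2-1, 15+0) = 19
v[5] = max(2+19-1, 10+11-1, 11+10-1, 15+2-1, 11+0) = 20
v[6] = max(2+20-1, 10+19-1, 11+11-1, 15+10-1, 11+2-1, 20+0) = 28
v[7] = max(2+28-1, 10+20-1, 11+19-1, …, 20+2-1, 22+0) = 29
v[8] = max(2+29-1, 10+28-1, 11+20-1, …, 22+2-1, 26+0) = 37
One optimal plan: pieces 2 + 2 + 2 + 2 (3 cuts) → $40 − $3 = $37.

37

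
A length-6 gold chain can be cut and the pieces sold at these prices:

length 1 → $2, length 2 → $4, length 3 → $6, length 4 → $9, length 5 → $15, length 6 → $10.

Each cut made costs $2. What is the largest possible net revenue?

Let net[k] be the best obtainable value from length k. For each k, try every first piece i and keep the best of price[i] + net[k−i] minus the 2 cut fee when i<k.
net[1] = 2
net[2] = max(2+2-2, 4+0) = 4
net[3] = max(2+4-2, 4+2-2, 6+0) = 6
net[4] = max(2+6-2, 4+4-2, 6+2-2, 9+0) = 9
net[5] = max(2+9-2, 4+6-2, 6+4-2, 9+2-2, 15+0) = 15
net[6] = max(2+15-2, 4+9-2, 6+6-2, 9+4-2, 15+2-2, 10+0) = 15
One optimal plan: pieces 5 + 1 (1 cut) → $17 − $2 = $15.

15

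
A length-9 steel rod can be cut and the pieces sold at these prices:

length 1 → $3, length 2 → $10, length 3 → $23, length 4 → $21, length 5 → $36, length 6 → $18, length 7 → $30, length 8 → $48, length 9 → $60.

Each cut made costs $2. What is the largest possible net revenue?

Build r[k] bottom-up: r[k] = max over allowed piece i of (p[i] + r[k−i]) − 2 per cut.
r[1] = 3
r[2] = max(3+3-2, 10+0) = 10
r[3] = max(3+10-2, 10+3-2, 23+0) = 23
r[4] = max(3+23-2, 10+10-2, 23+3-2, 21+0) = 24
r[5] = max(3+24-2, 10+23-2, 23+10-2, 21+3-2, 36+0) = 36
r[6] = max(3+36-2, 10+24-2, 23+23-2, 21+10-2, 36+3-2, 18+0) = 44
r[7] = max(3+44-2, 10+36-2, 23+24-2, …, 18+3-2, 30+0) = 45
r[8] = max(3+45-2, 10+44-2, 23+36-2, …, 30+3-2, 48+0) = 57
r[9] = max(3+57-2, 10+45-2, 23+44-2, …, 48+3-2, 60+0) = 65
One optimal plan: pieces 3 + 3 + 3 (2 cuts) → $69 − $4 = $65.

65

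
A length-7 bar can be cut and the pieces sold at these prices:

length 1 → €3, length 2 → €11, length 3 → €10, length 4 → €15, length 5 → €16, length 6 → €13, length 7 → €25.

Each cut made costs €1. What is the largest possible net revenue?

33

Build r[k] bottom-up: r[k] = max over allowed piece i of (p[i] + r[k−i]) − 1 per cut.
r[1] = 3
r[2] = 11
r[3] = 13  (first piece 1, then r[2]=11)
r[4] = 21  (first piece 2, then r[2]=11)
r[5] = 23  (first piece 1, then r[4]=21)
r[6] = 31  (first piece 2, then r[4]=21)
r[7] = 33  (first piece 1, then r[6]=31)
One optimal plan: pieces 2 + 2 + 2 + 1 (3 cuts) → €36 − €3 = €33.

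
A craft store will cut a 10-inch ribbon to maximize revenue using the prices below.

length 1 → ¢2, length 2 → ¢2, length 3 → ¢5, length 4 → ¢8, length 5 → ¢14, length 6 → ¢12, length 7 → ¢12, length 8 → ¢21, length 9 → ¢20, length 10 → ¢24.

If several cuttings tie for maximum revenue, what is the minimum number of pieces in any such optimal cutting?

2

Build r[k] bottom-up: r[k] = max over allowed piece i of (p[i] + r[k−i]).
r[1] = 2
r[2] = max(2+2, 2+0) = 4
r[3] = max(2+4, 2+2, 5+0) = 6
r[4] = max(2+6, 2+4, 5+2, 8+0) = 8
r[5] = max(2+8, 2+6, 5+4, 8+2, 14+0) = 14
r[6] = max(2+14, 2+8, 5+6, 8+4, 14+2, 12+0) = 16
r[7] = max(2+16, 2+14, 5+8, …, 12+2, 12+0) = 18
r[8] = max(2+18, 2+16, 5+14, …, 12+2, 21+0) = 21
r[9] = max(2+21, 2+18, 5+16, …, 21+2, 20+0) = 23
r[10] = max(2+23, 2+21, 5+18, …, 20+2, 24+0) = 28
Maximum revenue is ¢28.
Now minimize piece count subject to staying optimal: for each k, pieces[k] = 1 + min over i with p[i]+r[k−i]=r[k] of pieces[k−i].
pieces[7] = 3
pieces[8] = 1
pieces[9] = 2
pieces[10] = 2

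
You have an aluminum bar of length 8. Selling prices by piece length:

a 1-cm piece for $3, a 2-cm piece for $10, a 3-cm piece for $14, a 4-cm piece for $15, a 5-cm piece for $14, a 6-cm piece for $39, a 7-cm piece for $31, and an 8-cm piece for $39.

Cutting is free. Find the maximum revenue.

Let v[k] be the best obtainable value from length k. For each k, try every first piece i and keep the best of price[i] + v[k−i].
v[1] = 3
v[2] = 10
v[3] = 14
v[4] = 20  (first piece 2, then v[2]=10)
v[5] = 24  (first piece 2, then v[3]=14)
v[6] = 39
v[7] = 42  (first piece 1, then v[6]=39)
v[8] = 49  (first piece 2, then v[6]=39)
One optimal cutting: 6 + 2 → $39 + $10 = $49.

49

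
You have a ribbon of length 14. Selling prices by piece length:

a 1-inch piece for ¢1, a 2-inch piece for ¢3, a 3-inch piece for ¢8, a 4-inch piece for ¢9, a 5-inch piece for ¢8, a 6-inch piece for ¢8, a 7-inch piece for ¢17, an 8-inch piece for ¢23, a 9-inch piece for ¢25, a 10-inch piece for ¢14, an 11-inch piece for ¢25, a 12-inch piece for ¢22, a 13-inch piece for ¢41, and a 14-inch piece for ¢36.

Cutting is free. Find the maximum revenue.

42

Let r[k] be the best obtainable value from length k. For each k, try every first piece i and keep the best of price[i] + r[k−i].
r[1] = 1
r[2] = max(1+1, 3+0) = 3
r[3] = max(1+3, 3+1, 8+0) = 8
r[4] = max(1+8, 3+3, 8+1, 9+0) = 9
r[5] = max(1+9, 3+8, 8+3, 9+1, 8+0) = 11
r[6] = max(1+11, 3+9, 8+8, 9+3, 8+1, 8+0) = 16
r[7] = max(1+16, 3+11, 8+9, …, 8+1, 17+0) = 17
r[8] = max(1+17, 3+16, 8+11, …, 17+1, 23+0) = 23
r[9] = max(1+23, 3+17, 8+16, …, 23+1, 25+0) = 25
r[10] = max(1+25, 3+23, 8+17, …, 25+1, 14+0) = 26
r[11] = max(1+26, 3+25, 8+23, …, 14+1, 25+0) = 31
r[12] = max(1+31, 3+26, 8+25, …, 25+1, 22+0) = 33
r[13] = max(1+33, 3+31, 8+26, …, 22+1, 41+0) = 41
r[14] = max(1+41, 3+33, 8+31, …, 41+1, 36+0) = 42
One optimal cutting: 13 + 1 → ¢41 + ¢1 = ¢42.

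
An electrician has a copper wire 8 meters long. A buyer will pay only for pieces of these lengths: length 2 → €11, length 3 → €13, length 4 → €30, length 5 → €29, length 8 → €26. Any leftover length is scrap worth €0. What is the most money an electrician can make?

Consider every possible first cut. r[k] is the best of p[i]+r[k−i] over all sellable i≤k.
r[1] = 0
r[2] = 11
r[3] = max(11+0, 13+0) = 13
r[4] = max(11+11, 13+0, 30+0) = 30
r[5] = max(11+13, 13+11, 30+0, 29+0) = 30
r[6] = max(11+30, 13+13, 30+11, 29+0) = 41
r[7] = max(11+30, 13+30, 30+13, 29+11) = 43
r[8] = max(11+41, 13+30, 30+30, 29+13, 26+0) = 60
One optimal cutting: 4 + 4 → €60.

60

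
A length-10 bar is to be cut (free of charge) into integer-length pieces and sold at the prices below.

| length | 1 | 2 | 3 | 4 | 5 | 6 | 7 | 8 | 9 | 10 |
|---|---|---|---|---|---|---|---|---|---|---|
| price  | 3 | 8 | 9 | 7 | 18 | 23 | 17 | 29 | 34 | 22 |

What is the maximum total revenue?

Build r[k] bottom-up: r[k] = max over allowed piece i of (p[i] + r[k−i]).
r[1] = 3
r[2] = 8
r[3] = 11  (first piece 1, then r[2]=8)
r[4] = 16  (first piece 2, then r[2]=8)
r[5] = 19  (first piece 1, then r[4]=16)
r[6] = 24  (first piece 2, then r[4]=16)
r[7] = 27  (first piece 1, then r[6]=24)
r[8] = 32  (first piece 2, then r[6]=24)
r[9] = 35  (first piece 1, then r[8]=32)
r[10] = 40  (first piece 2, then r[8]=32)
One optimal cutting: 2 + 2 + 2 + 2 + 2 → 8 + 8 + 8 + 8 + 8 = 40.

40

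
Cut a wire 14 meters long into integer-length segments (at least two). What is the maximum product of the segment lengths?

162

Let prod[k] be the best product for length k (with at least one cut). For each first piece i, the rest contributes max(k−i, prod[k−i]).
prod[2] = 1·max(1,0) = 1·1 = 1
prod[3] = 1·max(2,1) = 1·2 = 2
prod[4] = 2·max(2,1) = 2·2 = 4
prod[5] = 2·max(3,2) = 2·3 = 6
prod[6] = 3·max(3,2) = 3·3 = 9
prod[7] = 2·max(5,6) = 2·6 = 12
prod[8] = 2·max(6,9) = 2·9 = 18
prod[9] = 3·max(6,9) = 3·9 = 27
prod[10] = 2·max(8,18) = 2·18 = 36
prod[11] = 2·max(9,27) = 2·27 = 54
prod[12] = 3·max(9,27) = 3·27 = 81
prod[13] = 2·max(11,54) = 2·54 = 108
prod[14] = 2·max(12,81) = 2·81 = 162
One optimal split: 3 + 3 + 3 + 3 + 2; product 3·3·3·3·2 = 162.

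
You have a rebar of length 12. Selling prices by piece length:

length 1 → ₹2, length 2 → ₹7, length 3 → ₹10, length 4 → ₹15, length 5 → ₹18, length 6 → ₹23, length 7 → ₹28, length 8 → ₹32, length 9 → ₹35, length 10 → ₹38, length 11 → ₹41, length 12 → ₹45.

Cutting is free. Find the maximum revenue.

47

Let R[k] be the best obtainable value from length k. For each k, try every first piece i and keep the best of price[i] + R[k−i].
R[1] = 2
R[2] = 7
R[3] = 10
R[4] = 15
R[5] = 18
R[6] = 23
R[7] = 28
R[8] = 32
R[9] = 35  (first piece 2, then R[7]=28)
R[10] = 39  (first piece 2, then R[8]=32)
R[11] = 43  (first piece 4, then R[7]=28)
R[12] = 47  (first piece 4, then R[8]=32)
One optimal cutting: 8 + 4 → ₹32 + ₹15 = ₹47.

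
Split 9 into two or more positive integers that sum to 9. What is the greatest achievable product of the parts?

27

Fill P[k] for k=2..9: at each k try every first piece i and multiply by the better of (k−i) uncut or P[k−i].
Small cases: P[2]=1.
P[3] = 1×max(2,1) = 1×2 = 2
P[4] = 2×max(2,1) = 2×2 = 4
P[5] = 2×max(3,2) = 2×3 = 6
P[6] = 3×max(3,2) = 3×3 = 9
P[7] = 2×max(5,6) = 2×6 = 12
P[8] = 2×max(6,9) = 2×9 = 18
P[9] = 3×max(6,9) = 3×9 = 27
One optimal split: 3 + 3 + 3; product 3×3×3 = 27.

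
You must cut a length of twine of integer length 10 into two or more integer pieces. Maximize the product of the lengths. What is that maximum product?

36

Let f[k] be the best product for length k (with at least one cut). For each first piece i, the rest contributes max(k−i, f[k−i]).
f[2] = 1*max(1,0) = 1*1 = 1
f[3] = max(1*2, 2*1) = 2
f[4] = max(1*3, 2*2, 3*1) = 4
f[5] = max(1*4, 2*3, 3*2, 4*1) = 6
f[6] = max(1*6, 2*4, 3*3, 4*2, 5*1) = 9
f[7] = max(1*9, 2*6, 3*4, 4*3, 5*2, 6*1) = 12
f[8] = max(1*12, 2*9, 3*6, …, 6*2, 7*1) = 18
f[9] = max(1*18, 2*12, 3*9, …, 7*2, 8*1) = 27
f[10] = max(1*27, 2*18, 3*12, …, 8*2, 9*1) = 36
One optimal split: 3 + 3 + 2 + 2; product 3*3*2*2 = 36.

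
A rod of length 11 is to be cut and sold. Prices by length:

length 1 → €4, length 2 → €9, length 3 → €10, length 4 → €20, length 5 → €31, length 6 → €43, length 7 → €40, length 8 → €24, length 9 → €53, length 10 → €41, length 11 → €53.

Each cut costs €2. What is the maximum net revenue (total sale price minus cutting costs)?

72

Let v[k] be the best obtainable value from length k. For each k, try every first piece i and keep the best of price[i] + v[k−i] minus the 2 cut fee when i<k.
v[1] = 4
v[2] = max(4+4-2, 9+0) = 9
v[3] = max(4+9-2, 9+4-2, 10+0) = 11
v[4] = max(4+11-2, 9+9-2, 10+4-2, 20+0) = 20
v[5] = max(4+20-2, 9+11-2, 10+9-2, 20+4-2, 31+0) = 31
v[6] = max(4+31-2, 9+20-2, 10+11-2, 20+9-2, 31+4-2, 43+0) = 43
v[7] = max(4+43-2, 9+31-2, 10+20-2, …, 43+4-2, 40+0) = 45
v[8] = max(4+45-2, 9+43-2, 10+31-2, …, 40+4-2, 24+0) = 50
v[9] = max(4+50-2, 9+45-2, 10+43-2, …, 24+4-2, 53+0) = 53
v[10] = max(4+53-2, 9+50-2, 10+45-2, …, 53+4-2, 41+0) = 61
v[11] = max(4+61-2, 9+53-2, 10+50-2, …, 41+4-2, 53+0) = 72
One optimal plan: pieces 6 + 5 (1 cut) → €74 − €2 = €72.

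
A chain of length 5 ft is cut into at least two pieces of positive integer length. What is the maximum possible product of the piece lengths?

6

Let f[k] be the best product for length k (with at least one cut). For each first piece i, the rest contributes max(k−i, f[k−i]).
f[2] = 1*max(1,0) = 1*1 = 1
f[3] = 1*max(2,1) = 1*2 = 2
f[4] = 2*max(2,1) = 2*2 = 4
f[5] = 2*max(3,2) = 2*3 = 6
One optimal split: 3 + 2; product 3*2 = 6.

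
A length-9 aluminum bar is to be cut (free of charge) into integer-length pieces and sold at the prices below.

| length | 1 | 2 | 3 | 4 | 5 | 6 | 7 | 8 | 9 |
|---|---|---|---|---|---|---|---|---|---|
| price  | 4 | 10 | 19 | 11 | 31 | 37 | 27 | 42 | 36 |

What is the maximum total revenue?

Let v[k] be the best obtainable value from length k. For each k, try every first piece i and keep the best of price[i] + v[k−i].
v[1] = 4
v[2] = 10
v[3] = 19
v[4] = 23  (first piece 1, then v[3]=19)
v[5] = 31
v[6] = 38  (first piece 3, then v[3]=19)
v[7] = 42  (first piece 1, then v[6]=38)
v[8] = 50  (first piece 3, then v[5]=31)
v[9] = 57  (first piece 3, then v[6]=38)
One optimal cutting: 3 + 3 + 3 → $19 + $19 + $19 = $57.

57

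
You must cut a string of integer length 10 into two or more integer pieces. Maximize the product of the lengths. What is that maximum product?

36

Let f[k] be the best product for length k (with at least one cut). For each first piece i, the rest contributes max(k−i, f[k−i]).
f[2] = 1*max(1,0) = 1*1 = 1
f[3] = 1*max(2,1) = 1*2 = 2
f[4] = 2*max(2,1) = 2*2 = 4
f[5] = 2*max(3,2) = 2*3 = 6
f[6] = 3*max(3,2) = 3*3 = 9
f[7] = 2*max(5,6) = 2*6 = 12
f[8] = 2*max(6,9) = 2*9 = 18
f[9] = 3*max(6,9) = 3*9 = 27
f[10] = 2*max(8,18) = 2*18 = 36
One optimal split: 3 + 3 + 2 + 2; product 3*3*2*2 = 36.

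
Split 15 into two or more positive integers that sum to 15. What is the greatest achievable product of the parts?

243

Let m[k] be the best product for length k (with at least one cut). For each first piece i, the rest contributes max(k−i, m[k−i]).
m[2] = 1×max(1,0) = 1×1 = 1
m[3] = 1×max(2,1) = 1×2 = 2
m[4] = 2×max(2,1) = 2×2 = 4
m[5] = 2×max(3,2) = 2×3 = 6
m[6] = 3×max(3,2) = 3×3 = 9
m[7] = 2×max(5,6) = 2×6 = 12
m[8] = 2×max(6,9) = 2×9 = 18
m[9] = 3×max(6,9) = 3×9 = 27
m[10] = 2×max(8,18) = 2×18 = 36
m[11] = 2×max(9,27) = 2×27 = 54
m[12] = 3×max(9,27) = 3×27 = 81
m[13] = 2×max(11,54) = 2×54 = 108
m[14] = 2×max(12,81) = 2×81 = 162
m[15] = 3×max(12,81) = 3×81 = 243
One optimal split: 3 + 3 + 3 + 3 + 3; product 3×3×3×3×3 = 243.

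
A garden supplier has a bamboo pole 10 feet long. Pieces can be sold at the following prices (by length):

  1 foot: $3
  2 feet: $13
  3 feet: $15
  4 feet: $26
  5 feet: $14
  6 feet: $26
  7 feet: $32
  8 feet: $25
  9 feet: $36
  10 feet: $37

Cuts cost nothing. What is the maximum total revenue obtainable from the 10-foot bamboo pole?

Let v[k] be the best obtainable value from length k. For each k, try every first piece i and keep the best of price[i] + v[k−i].
v[1] = 3
v[2] = 13
v[3] = 16  (first piece 1, then v[2]=13)
v[4] = 26  (first piece 2, then v[2]=13)
v[5] = 29  (first piece 1, then v[4]=26)
v[6] = 39  (first piece 2, then v[4]=26)
v[7] = 42  (first piece 1, then v[6]=39)
v[8] = 52  (first piece 2, then v[6]=39)
v[9] = 55  (first piece 1, then v[8]=52)
v[10] = 65  (first piece 2, then v[8]=52)
One optimal cutting: 2 + 2 + 2 + 2 + 2 → $13 + $13 + $13 + $13 + $13 = $65.

65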